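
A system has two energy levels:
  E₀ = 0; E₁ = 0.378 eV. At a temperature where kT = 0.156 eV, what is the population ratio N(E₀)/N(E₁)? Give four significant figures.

n₀/n₁ = exp[−(E₀−E₁)/kT] = exp(−(-0.378 eV)/(0.156 eV)) = exp(2.42308) = 11.28.

11.28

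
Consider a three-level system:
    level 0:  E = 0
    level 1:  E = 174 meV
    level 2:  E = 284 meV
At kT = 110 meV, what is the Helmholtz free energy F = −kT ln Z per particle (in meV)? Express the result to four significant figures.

-27.26 meV

Eᵢ/kT = 0, 1.58182, 2.58182.
Z = Σ e^(−Eᵢ/kT) = e^(−0) + e^(−1.58182) + e^(−2.58182) = 1.00000 + 0.205601 + 0.0756362 = 1.28124.
F = −kT ln Z = −110 × ln(1.28124) = −110 × 0.247828 = -27.26 meV.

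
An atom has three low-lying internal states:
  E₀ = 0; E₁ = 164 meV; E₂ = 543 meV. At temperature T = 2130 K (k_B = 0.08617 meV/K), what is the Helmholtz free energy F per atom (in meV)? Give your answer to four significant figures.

-69.60 meV

k_BT = 0.08617 × 2130 K = 183.542 meV.
Eᵢ/kT = 0, 0.893528, 2.95845.
Z = Σ e^(−Eᵢ/kT) = e^(−0) + e^(−0.893528) + e^(−2.95845) = 1.00000 + 0.409210 + 0.0518993 = 1.46111.
F = −kT ln Z = −183.542 × ln(1.46111) = −183.542 × 0.379196 = -69.60 meV.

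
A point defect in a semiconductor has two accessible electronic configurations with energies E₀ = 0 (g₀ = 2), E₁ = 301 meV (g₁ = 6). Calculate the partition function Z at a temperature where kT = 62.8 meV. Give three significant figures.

Z = 2.05

Eᵢ/kT = 0, 4.7930.
Z = Σ gᵢe^(−Eᵢ/kT) = 2·e^(−0) + 6·e^(−4.7930) = 2.0000 + 0.049725 = 2.0497.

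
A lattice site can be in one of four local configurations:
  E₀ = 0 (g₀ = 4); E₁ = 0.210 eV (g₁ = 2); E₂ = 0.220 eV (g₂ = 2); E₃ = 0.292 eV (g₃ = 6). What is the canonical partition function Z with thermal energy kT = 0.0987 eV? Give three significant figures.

Z = 4.76

Eᵢ/kT = 0, 2.1277, 2.2290, 2.9585.
Z = Σ gᵢe^(−Eᵢ/kT) = 4·e^(−0) + 2·e^(−2.1277) + 2·e^(−2.2290) + 6·e^(−2.9585) = 4.0000 + 0.23822 + 0.21527 + 0.31138 = 4.7649.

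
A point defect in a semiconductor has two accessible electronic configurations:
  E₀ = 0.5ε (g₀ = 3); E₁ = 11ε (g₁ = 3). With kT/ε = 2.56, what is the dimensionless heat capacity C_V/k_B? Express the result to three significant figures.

Eᵢ/kT = 0.19531, 4.2969.
Z = Σ gᵢe^(−Eᵢ/kT) = 3·e^(−0.19531) + 3·e^(−4.2969) = 2.4677 + 0.040832 = 2.5085.
⟨E⟩ = 0.67092 ε, ⟨E²⟩ = 2.2155 ε².
C_V/k_B = (⟨E²⟩ − ⟨E⟩²)/(kT)² = (2.2155 − 0.45013)/6.5536 = 0.269.

0.269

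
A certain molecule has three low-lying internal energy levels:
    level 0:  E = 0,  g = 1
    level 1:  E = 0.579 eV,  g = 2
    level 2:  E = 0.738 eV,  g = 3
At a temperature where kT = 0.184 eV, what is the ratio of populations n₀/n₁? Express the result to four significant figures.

11.63

n₀/n₁ = (g₀/g₁) exp[−(E₀−E₁)/kT] = (1/2) × exp(−(-0.579 eV)/(0.184 eV)) = (1/2) × exp(3.14674) = 11.63.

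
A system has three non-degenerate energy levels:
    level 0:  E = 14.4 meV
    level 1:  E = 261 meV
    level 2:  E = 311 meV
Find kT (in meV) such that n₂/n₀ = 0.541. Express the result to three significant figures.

483 meV

n₂/n₀ = exp[−(E₂−E₀)/kT] = 0.541.
⇒ (E₂−E₀)/kT = ln(1/0.541) = ln(1.8484) = 0.61432.
kT = 296.6 meV / 0.61432 = 483 meV.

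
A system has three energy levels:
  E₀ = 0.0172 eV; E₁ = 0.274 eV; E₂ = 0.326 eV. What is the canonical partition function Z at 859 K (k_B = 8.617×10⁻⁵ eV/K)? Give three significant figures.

k_BT = 8.617×10⁻⁵ × 859 K = 0.074020 eV.
Eᵢ/kT = 0.23237, 3.7017, 4.4042.
Z = Σ e^(−Eᵢ/kT) = e^(−0.23237) + e^(−3.7017) + e^(−4.4042) = 0.79265 + 0.024682 + 0.012226 = 0.82956.

Z = 0.830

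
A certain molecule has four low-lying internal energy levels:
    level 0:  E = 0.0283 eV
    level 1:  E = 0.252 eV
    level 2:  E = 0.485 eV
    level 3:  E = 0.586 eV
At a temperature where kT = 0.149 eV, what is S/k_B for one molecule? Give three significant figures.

0.695

Eᵢ/kT = 0.18993, 1.6913, 3.2550, 3.9329.
Z = Σ e^(−Eᵢ/kT) = e^(−0.18993) + e^(−1.6913) + e^(−3.2550) + e^(−3.9329) = 0.82702 + 0.18428 + 0.038581 + 0.019587 = 1.0695.
⟨E⟩ = Σ EᵢPᵢ = 0.093532 eV.
S/k_B = ln Z + ⟨E⟩/kT = ln(1.0695) + 0.093532/0.149 = 0.067191 + 0.62773 = 0.695.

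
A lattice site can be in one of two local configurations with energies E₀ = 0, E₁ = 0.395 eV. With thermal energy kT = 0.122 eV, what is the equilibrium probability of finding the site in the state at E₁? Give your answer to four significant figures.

0.03777

Eᵢ/kT = 0, 3.23770.
Z = Σ e^(−Eᵢ/kT) = e^(−0) + e^(−3.23770) = 1.00000 + 0.0392541 = 1.03925.
P₁ = e^(−E₁/kT) / Z = 0.0392541/1.03925 = 0.03777.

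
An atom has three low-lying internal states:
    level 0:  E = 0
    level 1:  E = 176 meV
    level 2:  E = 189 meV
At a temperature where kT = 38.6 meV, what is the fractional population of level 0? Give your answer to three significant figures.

Eᵢ/kT = 0, 4.5596, 4.8964.
Z = Σ e^(−Eᵢ/kT) = e^(−0) + e^(−4.5596) + e^(−4.8964) = 1.0000 + 0.010466 + 0.0074734 = 1.0179.
P₀ = e^(−E₀/kT) / Z = 1.0000/1.0179 = 0.982.

0.982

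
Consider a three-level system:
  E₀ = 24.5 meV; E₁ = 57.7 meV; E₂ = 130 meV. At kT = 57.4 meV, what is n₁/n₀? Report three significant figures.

n₁/n₀ = exp[−(E₁−E₀)/kT] = exp(−(33.2 meV)/(57.4 meV)) = exp(-0.57840) = 0.561.

0.561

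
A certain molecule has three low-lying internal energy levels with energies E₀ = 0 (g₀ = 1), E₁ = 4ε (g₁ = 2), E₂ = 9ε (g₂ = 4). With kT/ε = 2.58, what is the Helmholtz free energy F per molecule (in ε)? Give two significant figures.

Eᵢ/kT = 0, 1.550, 3.488.
Z = Σ gᵢe^(−Eᵢ/kT) = 1·e^(−0) + 2·e^(−1.550) + 4·e^(−3.488) = 1.000 + 0.4245 + 0.1222 = 1.547.
F = −kT ln Z = −2.58 × ln(1.547) = −2.58 × 0.4363 = -1.1 ε.

-1.1 ε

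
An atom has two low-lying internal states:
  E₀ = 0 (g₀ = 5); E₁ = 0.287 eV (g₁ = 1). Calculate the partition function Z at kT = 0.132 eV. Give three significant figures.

Eᵢ/kT = 0, 2.1742.
Z = Σ gᵢe^(−Eᵢ/kT) = 5·e^(−0) + 1·e^(−2.1742) = 5.0000 + 0.11370 = 5.1137.

Z = 5.11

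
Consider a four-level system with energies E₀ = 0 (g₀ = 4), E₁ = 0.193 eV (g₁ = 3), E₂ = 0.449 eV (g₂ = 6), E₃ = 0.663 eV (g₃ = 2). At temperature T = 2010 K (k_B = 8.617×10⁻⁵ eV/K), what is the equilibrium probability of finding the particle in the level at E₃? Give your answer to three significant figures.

k_BT = 8.617×10⁻⁵ × 2010 K = 0.17320 eV.
Eᵢ/kT = 0, 1.1143, 2.5924, 3.8279.
Z = Σ gᵢe^(−Eᵢ/kT) = 4·e^(−0) + 3·e^(−1.1143) + 6·e^(−2.5924) + 2·e^(−3.8279) = 4.0000 + 0.98443 + 0.44904 + 0.043511 = 5.4770.
P₃ = g₃ e^(−E₃/kT) / Z = 0.043511/5.4770 = 0.00794.

0.00794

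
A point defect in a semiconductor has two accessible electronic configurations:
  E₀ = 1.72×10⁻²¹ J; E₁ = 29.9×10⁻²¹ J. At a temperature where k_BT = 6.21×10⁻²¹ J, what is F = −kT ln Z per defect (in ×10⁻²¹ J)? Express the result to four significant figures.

Eᵢ/kT = 0.276973, 4.81481.
Z = Σ e^(−Eᵢ/kT) = e^(−0.276973) + e^(−4.81481) = 0.758075 + 0.00810876 = 0.766184.
F = −kT ln Z = −6.21 × ln(0.766184) = −6.21 × -0.266333 = 1.654 ×10⁻²¹ J.

1.654 ×10⁻²¹ J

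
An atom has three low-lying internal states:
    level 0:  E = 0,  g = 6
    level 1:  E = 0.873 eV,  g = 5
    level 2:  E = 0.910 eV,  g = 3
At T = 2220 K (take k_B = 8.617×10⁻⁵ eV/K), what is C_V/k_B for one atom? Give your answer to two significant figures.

k_BT = 8.617×10⁻⁵ × 2220 K = 0.1913 eV.
Eᵢ/kT = 0, 4.564, 4.757.
Z = Σ gᵢe^(−Eᵢ/kT) = 6·e^(−0) + 5·e^(−4.564) + 3·e^(−4.757) = 6.000 + 0.05210 + 0.02577 = 6.078.
⟨E⟩ = 0.01134 eV, ⟨E²⟩ = 0.01004 eV².
C_V/k_B = (⟨E²⟩ − ⟨E⟩²)/(kT)² = (0.01004 − 0.0001286)/0.03660 = 0.27.

0.27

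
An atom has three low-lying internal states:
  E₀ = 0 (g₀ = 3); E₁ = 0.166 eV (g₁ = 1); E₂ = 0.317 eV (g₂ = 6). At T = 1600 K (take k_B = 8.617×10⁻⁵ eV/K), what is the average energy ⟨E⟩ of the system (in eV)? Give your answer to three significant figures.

0.0617 eV

k_BT = 8.617×10⁻⁵ × 1600 K = 0.13787 eV.
Eᵢ/kT = 0, 1.2040, 2.2993.
Z = Σ gᵢe^(−Eᵢ/kT) = 3·e^(−0) + 1·e^(−1.2040) + 6·e^(−2.2993) = 3.0000 + 0.29999 + 0.60197 = 3.9020.
⟨E⟩ = Σ Eᵢ gᵢe^(−Eᵢ/kT) / Z = (0·3.0000 + 0.166·0.29999 + 0.317·0.60197) / 3.9020 = 0.0617 eV.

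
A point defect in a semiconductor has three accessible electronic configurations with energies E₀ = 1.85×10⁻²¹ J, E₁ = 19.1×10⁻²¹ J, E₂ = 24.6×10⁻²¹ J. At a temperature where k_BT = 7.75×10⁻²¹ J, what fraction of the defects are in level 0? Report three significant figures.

Eᵢ/kT = 0.23871, 2.4645, 3.1742.
Z = Σ e^(−Eᵢ/kT) = e^(−0.23871) + e^(−2.4645) + e^(−3.1742) = 0.78764 + 0.085051 + 0.041828 = 0.91452.
P₀ = e^(−E₀/kT) / Z = 0.78764/0.91452 = 0.861.

0.861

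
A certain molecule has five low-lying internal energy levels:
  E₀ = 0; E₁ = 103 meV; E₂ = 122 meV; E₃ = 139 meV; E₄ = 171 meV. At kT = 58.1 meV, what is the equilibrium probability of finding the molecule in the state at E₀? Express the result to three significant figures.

0.696

Eᵢ/kT = 0, 1.7728, 2.0998, 2.3924, 2.9432.
Z = Σ e^(−Eᵢ/kT) = e^(−0) + e^(−1.7728) + e^(−2.0998) + e^(−2.3924) + e^(−2.9432) = 1.0000 + 0.16986 + 0.12248 + 0.091410 + 0.052697 = 1.4364.
P₀ = e^(−E₀/kT) / Z = 1.0000/1.4364 = 0.696.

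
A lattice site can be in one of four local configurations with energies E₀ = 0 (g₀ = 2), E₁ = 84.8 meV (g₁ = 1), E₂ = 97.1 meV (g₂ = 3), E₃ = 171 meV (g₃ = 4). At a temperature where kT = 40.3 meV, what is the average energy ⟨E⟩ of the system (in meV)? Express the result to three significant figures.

18.9 meV

Eᵢ/kT = 0, 2.1042, 2.4094, 4.2432.
Z = Σ gᵢe^(−Eᵢ/kT) = 2·e^(−0) + 1·e^(−2.1042) + 3·e^(−2.4094) + 4·e^(−4.2432) = 2.0000 + 0.12194 + 0.26961 + 0.057446 = 2.4490.
⟨E⟩ = Σ Eᵢ gᵢe^(−Eᵢ/kT) / Z = (0·2.0000 + 84.8·0.12194 + 97.1·0.26961 + 171·0.057446) / 2.4490 = 18.9 meV.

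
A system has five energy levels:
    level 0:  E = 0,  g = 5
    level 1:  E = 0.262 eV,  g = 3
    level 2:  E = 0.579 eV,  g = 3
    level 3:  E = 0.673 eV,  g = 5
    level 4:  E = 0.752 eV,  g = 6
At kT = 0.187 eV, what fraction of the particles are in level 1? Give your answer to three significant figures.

Eᵢ/kT = 0, 1.4011, 3.0963, 3.5989, 4.0214.
Z = Σ gᵢe^(−Eᵢ/kT) = 5·e^(−0) + 3·e^(−1.4011) + 3·e^(−3.0963) + 5·e^(−3.5989) + 6·e^(−4.0214) = 5.0000 + 0.73898 + 0.13565 + 0.13677 + 0.10757 = 6.1190.
P₁ = g₁ e^(−E₁/kT) / Z = 0.73898/6.1190 = 0.121.

0.121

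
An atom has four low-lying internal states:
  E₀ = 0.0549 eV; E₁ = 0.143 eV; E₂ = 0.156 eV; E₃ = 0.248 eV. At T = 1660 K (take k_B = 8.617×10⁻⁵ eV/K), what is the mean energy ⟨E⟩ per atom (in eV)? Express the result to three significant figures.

0.119 eV

k_BT = 8.617×10⁻⁵ × 1660 K = 0.14304 eV.
Eᵢ/kT = 0.38381, 0.99972, 1.0906, 1.7338.
Z = Σ e^(−Eᵢ/kT) = e^(−0.38381) + e^(−0.99972) + e^(−1.0906) + e^(−1.7338) = 0.68126 + 0.36798 + 0.33601 + 0.17661 = 1.5619.
⟨E⟩ = Σ Eᵢ e^(−Eᵢ/kT) / Z = (0.0549·0.68126 + 0.143·0.36798 + 0.156·0.33601 + 0.248·0.17661) / 1.5619 = 0.119 eV.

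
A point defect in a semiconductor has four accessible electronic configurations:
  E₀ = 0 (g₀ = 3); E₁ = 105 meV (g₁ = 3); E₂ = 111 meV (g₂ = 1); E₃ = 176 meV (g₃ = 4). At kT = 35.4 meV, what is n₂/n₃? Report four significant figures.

n₂/n₃ = (g₂/g₃) exp[−(E₂−E₃)/kT] = (1/4) × exp(−(-65 meV)/(35.4 meV)) = (1/4) × exp(1.83616) = 1.568.

1.568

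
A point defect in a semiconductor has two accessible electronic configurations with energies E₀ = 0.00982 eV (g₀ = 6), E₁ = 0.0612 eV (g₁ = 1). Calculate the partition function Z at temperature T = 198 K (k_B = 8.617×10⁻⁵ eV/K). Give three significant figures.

Z = 3.40

k_BT = 8.617×10⁻⁵ × 198 K = 0.017062 eV.
Eᵢ/kT = 0.57555, 3.5869.
Z = Σ gᵢe^(−Eᵢ/kT) = 6·e^(−0.57555) + 1·e^(−3.5869) = 3.3744 + 0.027684 = 3.4021.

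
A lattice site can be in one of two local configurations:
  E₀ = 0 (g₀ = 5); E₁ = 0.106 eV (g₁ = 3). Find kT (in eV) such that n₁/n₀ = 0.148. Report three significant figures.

0.0757 eV

n₁/n₀ = (g₁/g₀) exp[−(E₁−E₀)/kT] = 0.148.
⇒ (E₁−E₀)/kT = ln((3/5)/0.148) = ln(4.0541) = 1.3997.
kT = 0.106 eV / 1.3997 = 0.0757 eV.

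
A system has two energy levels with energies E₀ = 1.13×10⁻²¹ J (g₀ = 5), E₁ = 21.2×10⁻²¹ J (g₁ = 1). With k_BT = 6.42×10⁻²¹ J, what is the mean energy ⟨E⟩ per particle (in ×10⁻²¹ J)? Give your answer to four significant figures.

Eᵢ/kT = 0.176012, 3.30218.
Z = Σ gᵢe^(−Eᵢ/kT) = 5·e^(−0.176012) + 1·e^(−3.30218) = 4.19304 + 0.0368028 = 4.22984.
⟨E⟩ = Σ Eᵢ gᵢe^(−Eᵢ/kT) / Z = (1.13·4.19304 + 21.2·0.0368028) / 4.22984 = 1.305 ×10⁻²¹ J.

1.305 ×10⁻²¹ J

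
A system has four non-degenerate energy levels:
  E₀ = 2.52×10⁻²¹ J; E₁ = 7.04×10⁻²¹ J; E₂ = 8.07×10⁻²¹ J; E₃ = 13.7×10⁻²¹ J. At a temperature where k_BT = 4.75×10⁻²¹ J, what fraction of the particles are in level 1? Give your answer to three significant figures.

0.215

Eᵢ/kT = 0.53053, 1.4821, 1.6989, 2.8842.
Z = Σ e^(−Eᵢ/kT) = e^(−0.53053) + e^(−1.4821) + e^(−1.6989) + e^(−2.8842) = 0.58829 + 0.22716 + 0.18288 + 0.055899 = 1.0542.
P₁ = e^(−E₁/kT) / Z = 0.22716/1.0542 = 0.215.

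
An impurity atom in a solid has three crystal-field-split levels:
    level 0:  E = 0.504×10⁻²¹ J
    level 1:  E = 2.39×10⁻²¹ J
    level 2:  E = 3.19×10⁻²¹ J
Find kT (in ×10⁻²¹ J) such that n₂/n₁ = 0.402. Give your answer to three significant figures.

0.878 ×10⁻²¹ J

n₂/n₁ = exp[−(E₂−E₁)/kT] = 0.402.
⇒ (E₂−E₁)/kT = ln(1/0.402) = ln(2.4876) = 0.91132.
kT = 0.80 ×10⁻²¹ J / 0.91132 = 0.878 ×10⁻²¹ J.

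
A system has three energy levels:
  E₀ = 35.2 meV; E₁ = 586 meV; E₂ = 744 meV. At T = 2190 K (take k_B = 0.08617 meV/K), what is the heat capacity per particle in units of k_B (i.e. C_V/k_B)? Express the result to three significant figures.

k_BT = 0.08617 × 2190 K = 188.71 meV.
Eᵢ/kT = 0.18653, 3.1053, 3.9426.
Z = Σ e^(−Eᵢ/kT) = e^(−0.18653) + e^(−3.1053) + e^(−3.9426) = 0.82983 + 0.044811 + 0.019398 = 0.89404.
⟨E⟩ = 78.186 meV, ⟨E²⟩ = 30372 meV².
C_V/k_B = (⟨E²⟩ − ⟨E⟩²)/(kT)² = (30372 − 6113.1)/35611 = 0.681.

0.681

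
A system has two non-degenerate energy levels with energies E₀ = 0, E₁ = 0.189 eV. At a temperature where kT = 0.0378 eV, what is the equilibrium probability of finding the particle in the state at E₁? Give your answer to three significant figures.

0.00669

Eᵢ/kT = 0, 5.0000.
Z = Σ e^(−Eᵢ/kT) = e^(−0) + e^(−5.0000) = 1.0000 + 0.0067379 = 1.0067.
P₁ = e^(−E₁/kT) / Z = 0.0067379/1.0067 = 0.00669.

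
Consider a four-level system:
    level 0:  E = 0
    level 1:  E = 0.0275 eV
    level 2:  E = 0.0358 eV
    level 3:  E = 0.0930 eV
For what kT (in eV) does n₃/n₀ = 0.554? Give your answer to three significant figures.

0.157 eV

n₃/n₀ = exp[−(E₃−E₀)/kT] = 0.554.
⇒ (E₃−E₀)/kT = ln(1/0.554) = ln(1.8051) = 0.59062.
kT = 0.0930 eV / 0.59062 = 0.157 eV.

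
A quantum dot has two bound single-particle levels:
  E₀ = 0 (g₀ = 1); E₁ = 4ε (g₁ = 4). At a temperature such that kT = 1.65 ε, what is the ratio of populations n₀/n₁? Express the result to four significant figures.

n₀/n₁ = (g₀/g₁) exp[−(E₀−E₁)/kT] = (1/4) × exp(−(-4ε)/(1.65ε)) = (1/4) × exp(2.42424) = 2.823.

2.823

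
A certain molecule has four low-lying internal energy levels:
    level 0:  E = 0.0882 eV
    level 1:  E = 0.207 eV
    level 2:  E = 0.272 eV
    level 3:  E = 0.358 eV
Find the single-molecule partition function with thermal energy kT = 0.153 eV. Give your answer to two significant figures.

Eᵢ/kT = 0.5765, 1.353, 1.778, 2.340.
Z = Σ e^(−Eᵢ/kT) = e^(−0.5765) + e^(−1.353) + e^(−1.778) + e^(−2.340) = 0.5619 + 0.2585 + 0.1690 + 0.09633 = 1.086.

Z = 1.1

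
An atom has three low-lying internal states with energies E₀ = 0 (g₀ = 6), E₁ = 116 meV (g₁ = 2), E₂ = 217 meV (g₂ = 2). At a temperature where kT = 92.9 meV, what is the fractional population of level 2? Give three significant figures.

Eᵢ/kT = 0, 1.2487, 2.3358.
Z = Σ gᵢe^(−Eᵢ/kT) = 6·e^(−0) + 2·e^(−1.2487) + 2·e^(−2.3358) = 6.0000 + 0.57375 + 0.19347 = 6.7672.
P₂ = g₂ e^(−E₂/kT) / Z = 0.19347/6.7672 = 0.0286.

0.0286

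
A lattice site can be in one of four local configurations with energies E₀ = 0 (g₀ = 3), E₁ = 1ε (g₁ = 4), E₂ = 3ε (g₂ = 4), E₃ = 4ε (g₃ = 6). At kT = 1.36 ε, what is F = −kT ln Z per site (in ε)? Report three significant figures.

-2.36 ε

Eᵢ/kT = 0, 0.73529, 2.2059, 2.9412.
Z = Σ gᵢe^(−Eᵢ/kT) = 3·e^(−0) + 4·e^(−0.73529) + 4·e^(−2.2059) + 6·e^(−2.9412) = 3.0000 + 1.9175 + 0.44061 + 0.31681 = 5.6749.
F = −kT ln Z = −1.36 × ln(5.6749) = −1.36 × 1.7361 = -2.36 ε.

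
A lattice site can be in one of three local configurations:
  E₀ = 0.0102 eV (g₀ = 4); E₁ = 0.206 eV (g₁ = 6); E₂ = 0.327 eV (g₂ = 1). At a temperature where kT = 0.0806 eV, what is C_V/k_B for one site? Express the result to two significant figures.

Eᵢ/kT = 0.1266, 2.556, 4.057.
Z = Σ gᵢe^(−Eᵢ/kT) = 4·e^(−0.1266) + 6·e^(−2.556) + 1·e^(−4.057) = 3.524 + 0.4657 + 0.01730 = 4.007.
⟨E⟩ = 0.03432 eV, ⟨E²⟩ = 0.005485 eV².
C_V/k_B = (⟨E²⟩ − ⟨E⟩²)/(kT)² = (0.005485 − 0.001178)/0.006496 = 0.66.

0.66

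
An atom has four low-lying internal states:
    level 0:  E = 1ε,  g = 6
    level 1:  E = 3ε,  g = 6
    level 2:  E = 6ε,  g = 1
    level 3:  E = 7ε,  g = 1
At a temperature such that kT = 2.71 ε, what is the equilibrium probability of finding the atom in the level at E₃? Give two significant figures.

0.012

Eᵢ/kT = 0.3690, 1.107, 2.214, 2.583.
Z = Σ gᵢe^(−Eᵢ/kT) = 6·e^(−0.3690) + 6·e^(−1.107) + 1·e^(−2.214) + 1·e^(−2.583) = 4.149 + 1.983 + 0.1093 + 0.07555 = 6.317.
P₃ = g₃ e^(−E₃/kT) / Z = 0.07555/6.317 = 0.012.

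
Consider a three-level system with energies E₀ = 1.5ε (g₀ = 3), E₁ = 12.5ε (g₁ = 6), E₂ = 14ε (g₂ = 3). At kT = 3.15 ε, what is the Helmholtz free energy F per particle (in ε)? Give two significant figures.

-2.2 ε

Eᵢ/kT = 0.4762, 3.968, 4.444.
Z = Σ gᵢe^(−Eᵢ/kT) = 3·e^(−0.4762) + 6·e^(−3.968) + 3·e^(−4.444) = 1.863 + 0.1135 + 0.03525 = 2.012.
F = −kT ln Z = −3.15 × ln(2.012) = −3.15 × 0.6991 = -2.2 ε.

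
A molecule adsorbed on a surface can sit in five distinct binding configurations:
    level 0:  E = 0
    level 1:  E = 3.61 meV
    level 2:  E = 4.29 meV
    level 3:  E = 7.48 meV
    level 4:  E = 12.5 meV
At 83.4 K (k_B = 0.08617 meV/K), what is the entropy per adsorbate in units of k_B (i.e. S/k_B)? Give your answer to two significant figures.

1.5

k_BT = 0.08617 × 83.4 K = 7.187 meV.
Eᵢ/kT = 0, 0.5023, 0.5969, 1.041, 1.739.
Z = Σ e^(−Eᵢ/kT) = e^(−0) + e^(−0.5023) + e^(−0.5969) + e^(−1.041) + e^(−1.739) = 1.000 + 0.6051 + 0.5505 + 0.3531 + 0.1757 = 2.684.
⟨E⟩ = Σ EᵢPᵢ = 3.496 meV.
S/k_B = ln Z + ⟨E⟩/kT = ln(2.684) + 3.496/7.187 = 0.9873 + 0.4864 = 1.5.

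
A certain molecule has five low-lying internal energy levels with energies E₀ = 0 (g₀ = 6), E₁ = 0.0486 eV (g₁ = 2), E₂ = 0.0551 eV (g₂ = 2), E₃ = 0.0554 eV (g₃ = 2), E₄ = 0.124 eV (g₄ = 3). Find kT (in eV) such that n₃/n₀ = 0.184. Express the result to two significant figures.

0.093 eV

n₃/n₀ = (g₃/g₀) exp[−(E₃−E₀)/kT] = 0.184.
⇒ (E₃−E₀)/kT = ln((2/6)/0.184) = ln(1.812) = 0.5944.
kT = 0.0554 eV / 0.5944 = 0.093 eV.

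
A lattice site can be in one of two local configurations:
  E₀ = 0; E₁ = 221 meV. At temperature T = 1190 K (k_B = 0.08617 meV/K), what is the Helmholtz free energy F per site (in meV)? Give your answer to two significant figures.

k_BT = 0.08617 × 1190 K = 102.5 meV.
Eᵢ/kT = 0, 2.156.
Z = Σ e^(−Eᵢ/kT) = e^(−0) + e^(−2.156) = 1.000 + 0.1158 = 1.116.
F = −kT ln Z = −102.5 × ln(1.116) = −102.5 × 0.1098 = -11 meV.

-11 meV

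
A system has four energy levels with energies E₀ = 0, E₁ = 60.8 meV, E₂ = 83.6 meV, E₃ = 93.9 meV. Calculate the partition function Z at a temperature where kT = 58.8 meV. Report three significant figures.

Eᵢ/kT = 0, 1.0340, 1.4218, 1.5969.
Z = Σ e^(−Eᵢ/kT) = e^(−0) + e^(−1.0340) + e^(−1.4218) + e^(−1.5969) = 1.0000 + 0.35558 + 0.24128 + 0.20252 = 1.7994.

Z = 1.80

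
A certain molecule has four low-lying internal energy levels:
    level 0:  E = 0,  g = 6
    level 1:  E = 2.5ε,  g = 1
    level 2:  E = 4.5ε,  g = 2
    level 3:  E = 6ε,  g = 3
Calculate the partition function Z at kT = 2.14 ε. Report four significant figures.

Eᵢ/kT = 0, 1.16822, 2.10280, 2.80374.
Z = Σ gᵢe^(−Eᵢ/kT) = 6·e^(−0) + 1·e^(−1.16822) + 2·e^(−2.10280) + 3·e^(−2.80374) = 6.00000 + 0.310920 + 0.244228 + 0.181749 = 6.73690.

Z = 6.737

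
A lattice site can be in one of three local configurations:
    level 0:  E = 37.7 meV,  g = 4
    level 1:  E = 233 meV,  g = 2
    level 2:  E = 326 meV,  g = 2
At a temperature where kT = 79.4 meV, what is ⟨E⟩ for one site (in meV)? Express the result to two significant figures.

Eᵢ/kT = 0.4748, 2.935, 4.106.
Z = Σ gᵢe^(−Eᵢ/kT) = 4·e^(−0.4748) + 2·e^(−2.935) + 2·e^(−4.106) = 2.488 + 0.1063 + 0.03295 = 2.627.
⟨E⟩ = Σ Eᵢ gᵢe^(−Eᵢ/kT) / Z = (37.7·2.488 + 233·0.1063 + 326·0.03295) / 2.627 = 49 meV.

49 meV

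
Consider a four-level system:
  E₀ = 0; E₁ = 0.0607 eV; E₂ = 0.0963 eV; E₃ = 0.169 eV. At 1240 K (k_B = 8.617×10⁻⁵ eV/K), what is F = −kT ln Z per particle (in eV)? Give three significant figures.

k_BT = 8.617×10⁻⁵ × 1240 K = 0.10685 eV.
Eᵢ/kT = 0, 0.56809, 0.90126, 1.5817.
Z = Σ e^(−Eᵢ/kT) = e^(−0) + e^(−0.56809) + e^(−0.90126) + e^(−1.5817) = 1.0000 + 0.56661 + 0.40606 + 0.20563 = 2.1783.
F = −kT ln Z = −0.10685 × ln(2.1783) = −0.10685 × 0.77854 = -0.0832 eV.

-0.0832 eV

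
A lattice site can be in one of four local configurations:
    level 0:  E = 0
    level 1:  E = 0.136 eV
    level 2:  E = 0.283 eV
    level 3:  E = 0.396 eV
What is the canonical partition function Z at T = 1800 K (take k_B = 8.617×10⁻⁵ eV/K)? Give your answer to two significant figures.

Z = 1.7

k_BT = 8.617×10⁻⁵ × 1800 K = 0.1551 eV.
Eᵢ/kT = 0, 0.8769, 1.825, 2.553.
Z = Σ e^(−Eᵢ/kT) = e^(−0) + e^(−0.8769) + e^(−1.825) + e^(−2.553) = 1.000 + 0.4161 + 0.1612 + 0.07785 = 1.655.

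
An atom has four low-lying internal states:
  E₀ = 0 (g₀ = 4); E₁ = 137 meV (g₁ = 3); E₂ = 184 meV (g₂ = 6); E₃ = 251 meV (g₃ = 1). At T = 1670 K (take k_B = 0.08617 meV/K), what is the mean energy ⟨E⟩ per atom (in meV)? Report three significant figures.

k_BT = 0.08617 × 1670 K = 143.90 meV.
Eᵢ/kT = 0, 0.95205, 1.2787, 1.7443.
Z = Σ gᵢe^(−Eᵢ/kT) = 4·e^(−0) + 3·e^(−0.95205) + 6·e^(−1.2787) + 1·e^(−1.7443) = 4.0000 + 1.1578 + 1.6704 + 0.17477 = 7.0030.
⟨E⟩ = Σ Eᵢ gᵢe^(−Eᵢ/kT) / Z = (0·4.0000 + 137·1.1578 + 184·1.6704 + 251·0.17477) / 7.0030 = 72.8 meV.

72.8 meV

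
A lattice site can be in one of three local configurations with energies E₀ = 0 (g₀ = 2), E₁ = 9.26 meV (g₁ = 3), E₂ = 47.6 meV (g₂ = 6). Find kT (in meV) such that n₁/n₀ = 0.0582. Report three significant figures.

2.85 meV

n₁/n₀ = (g₁/g₀) exp[−(E₁−E₀)/kT] = 0.0582.
⇒ (E₁−E₀)/kT = ln((3/2)/0.0582) = ln(25.773) = 3.2493.
kT = 9.26 meV / 3.2493 = 2.85 meV.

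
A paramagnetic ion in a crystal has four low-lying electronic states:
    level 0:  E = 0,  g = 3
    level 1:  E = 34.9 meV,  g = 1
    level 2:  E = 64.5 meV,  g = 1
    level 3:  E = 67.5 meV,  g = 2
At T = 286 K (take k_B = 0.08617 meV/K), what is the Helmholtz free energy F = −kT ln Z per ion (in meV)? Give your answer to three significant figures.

k_BT = 0.08617 × 286 K = 24.645 meV.
Eᵢ/kT = 0, 1.4161, 2.6172, 2.7389.
Z = Σ gᵢe^(−Eᵢ/kT) = 3·e^(−0) + 1·e^(−1.4161) + 1·e^(−2.6172) + 2·e^(−2.7389) = 3.0000 + 0.24266 + 0.073007 + 0.12928 = 3.4449.
F = −kT ln Z = −24.645 × ln(3.4449) = −24.645 × 1.2369 = -30.5 meV.

-30.5 meV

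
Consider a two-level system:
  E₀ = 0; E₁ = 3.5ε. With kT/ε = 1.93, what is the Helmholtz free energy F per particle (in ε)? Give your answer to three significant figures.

Eᵢ/kT = 0, 1.8135.
Z = Σ e^(−Eᵢ/kT) = e^(−0) + e^(−1.8135) = 1.0000 + 0.16308 = 1.1631.
F = −kT ln Z = −1.93 × ln(1.1631) = −1.93 × 0.15109 = -0.292 ε.

-0.292 ε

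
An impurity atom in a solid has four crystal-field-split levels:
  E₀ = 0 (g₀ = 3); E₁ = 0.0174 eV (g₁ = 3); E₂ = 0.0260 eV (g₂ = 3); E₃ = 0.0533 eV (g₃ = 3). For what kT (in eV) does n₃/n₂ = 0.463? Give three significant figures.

n₃/n₂ = (g₃/g₂) exp[−(E₃−E₂)/kT] = 0.463.
⇒ (E₃−E₂)/kT = ln((3/3)/0.463) = ln(2.1598) = 0.77002.
kT = 0.0273 eV / 0.77002 = 0.0355 eV.

0.0355 eV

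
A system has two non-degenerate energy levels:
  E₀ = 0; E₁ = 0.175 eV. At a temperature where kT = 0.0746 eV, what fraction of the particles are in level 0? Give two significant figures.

0.91

Eᵢ/kT = 0, 2.346.
Z = Σ e^(−Eᵢ/kT) = e^(−0) + e^(−2.346) = 1.000 + 0.09575 = 1.096.
P₀ = e^(−E₀/kT) / Z = 1.000/1.096 = 0.91.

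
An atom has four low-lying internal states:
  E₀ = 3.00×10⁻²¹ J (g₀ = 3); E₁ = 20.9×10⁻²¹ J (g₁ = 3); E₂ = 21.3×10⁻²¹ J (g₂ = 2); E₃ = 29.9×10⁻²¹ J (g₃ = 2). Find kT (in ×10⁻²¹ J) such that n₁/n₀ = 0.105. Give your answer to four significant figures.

n₁/n₀ = (g₁/g₀) exp[−(E₁−E₀)/kT] = 0.105.
⇒ (E₁−E₀)/kT = ln((3/3)/0.105) = ln(9.52381) = 2.25379.
kT = 17.90 ×10⁻²¹ J / 2.25379 = 7.942 ×10⁻²¹ J.

7.942 ×10⁻²¹ J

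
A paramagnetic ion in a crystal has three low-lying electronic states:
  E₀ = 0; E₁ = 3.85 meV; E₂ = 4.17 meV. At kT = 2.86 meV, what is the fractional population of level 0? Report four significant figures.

Eᵢ/kT = 0, 1.34615, 1.45804.
Z = Σ e^(−Eᵢ/kT) = e^(−0) + e^(−1.34615) + e^(−1.45804) = 1.00000 + 0.260240 + 0.232692 = 1.49293.
P₀ = e^(−E₀/kT) / Z = 1.00000/1.49293 = 0.6698.

0.6698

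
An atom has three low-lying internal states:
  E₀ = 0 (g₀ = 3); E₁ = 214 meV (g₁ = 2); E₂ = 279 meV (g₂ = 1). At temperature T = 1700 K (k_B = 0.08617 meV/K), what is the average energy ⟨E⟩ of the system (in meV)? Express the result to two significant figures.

39 meV

k_BT = 0.08617 × 1700 K = 146.5 meV.
Eᵢ/kT = 0, 1.461, 1.904.
Z = Σ gᵢe^(−Eᵢ/kT) = 3·e^(−0) + 2·e^(−1.461) + 1·e^(−1.904) = 3.000 + 0.4640 + 0.1490 = 3.613.
⟨E⟩ = Σ Eᵢ gᵢe^(−Eᵢ/kT) / Z = (0·3.000 + 214·0.4640 + 279·0.1490) / 3.613 = 39 meV.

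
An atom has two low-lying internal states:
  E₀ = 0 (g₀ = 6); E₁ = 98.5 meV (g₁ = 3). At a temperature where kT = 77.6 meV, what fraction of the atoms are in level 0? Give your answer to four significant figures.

0.8768

Eᵢ/kT = 0, 1.26933.
Z = Σ gᵢe^(−Eᵢ/kT) = 6·e^(−0) + 3·e^(−1.26933) = 6.00000 + 0.843060 = 6.84306.
P₀ = g₀ e^(−E₀/kT) / Z = 6.00000/6.84306 = 0.8768.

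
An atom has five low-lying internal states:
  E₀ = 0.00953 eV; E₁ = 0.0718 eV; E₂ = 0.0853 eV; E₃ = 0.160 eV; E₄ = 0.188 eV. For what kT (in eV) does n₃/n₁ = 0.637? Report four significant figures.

n₃/n₁ = exp[−(E₃−E₁)/kT] = 0.637.
⇒ (E₃−E₁)/kT = ln(1/0.637) = ln(1.56986) = 0.450986.
kT = 0.0882 eV / 0.450986 = 0.1956 eV.

0.1956 eV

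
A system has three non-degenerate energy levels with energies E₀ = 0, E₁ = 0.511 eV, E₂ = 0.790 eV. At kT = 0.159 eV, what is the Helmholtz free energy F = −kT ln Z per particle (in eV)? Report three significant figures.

-0.00733 eV

Eᵢ/kT = 0, 3.2138, 4.9686.
Z = Σ e^(−Eᵢ/kT) = e^(−0) + e^(−3.2138) + e^(−4.9686) = 1.0000 + 0.040204 + 0.0069529 = 1.0472.
F = −kT ln Z = −0.159 × ln(1.0472) = −0.159 × 0.046120 = -0.00733 eV.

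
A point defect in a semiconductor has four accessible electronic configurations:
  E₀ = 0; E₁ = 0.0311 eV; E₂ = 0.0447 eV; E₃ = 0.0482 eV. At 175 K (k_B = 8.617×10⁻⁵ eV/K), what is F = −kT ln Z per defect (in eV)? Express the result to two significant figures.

k_BT = 8.617×10⁻⁵ × 175 K = 0.01508 eV.
Eᵢ/kT = 0, 2.062, 2.964, 3.196.
Z = Σ e^(−Eᵢ/kT) = e^(−0) + e^(−2.062) + e^(−2.964) + e^(−3.196) = 1.000 + 0.1272 + 0.05161 + 0.04093 = 1.220.
F = −kT ln Z = −0.01508 × ln(1.220) = −0.01508 × 0.1989 = -0.0030 eV.

-0.0030 eV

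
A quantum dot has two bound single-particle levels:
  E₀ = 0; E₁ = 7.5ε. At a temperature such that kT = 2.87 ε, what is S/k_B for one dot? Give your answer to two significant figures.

Eᵢ/kT = 0, 2.613.
Z = Σ e^(−Eᵢ/kT) = e^(−0) + e^(−2.613) = 1.000 + 0.07331 = 1.073.
⟨E⟩ = Σ EᵢPᵢ = 0.5124 ε.
S/k_B = ln Z + ⟨E⟩/kT = ln(1.073) + 0.5124/2.87 = 0.07046 + 0.1785 = 0.25.

0.25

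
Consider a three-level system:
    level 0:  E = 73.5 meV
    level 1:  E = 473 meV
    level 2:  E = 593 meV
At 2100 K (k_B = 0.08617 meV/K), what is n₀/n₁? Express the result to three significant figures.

9.09

k_BT = 0.08617 × 2100 K = 180.96 meV.
n₀/n₁ = exp[−(E₀−E₁)/kT] = exp(−(-399.5 meV)/(180.96 meV)) = exp(2.2077) = 9.09.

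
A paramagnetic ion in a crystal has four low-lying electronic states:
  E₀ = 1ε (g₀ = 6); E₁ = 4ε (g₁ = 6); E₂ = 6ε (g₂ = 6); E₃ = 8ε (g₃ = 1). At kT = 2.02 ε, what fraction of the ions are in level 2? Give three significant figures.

0.0639

Eᵢ/kT = 0.49505, 1.9802, 2.9703, 3.9604.
Z = Σ gᵢe^(−Eᵢ/kT) = 6·e^(−0.49505) + 6·e^(−1.9802) + 6·e^(−2.9703) + 1·e^(−3.9604) = 3.6572 + 0.82825 + 0.30773 + 0.019055 = 4.8122.
P₂ = g₂ e^(−E₂/kT) / Z = 0.30773/4.8122 = 0.0639.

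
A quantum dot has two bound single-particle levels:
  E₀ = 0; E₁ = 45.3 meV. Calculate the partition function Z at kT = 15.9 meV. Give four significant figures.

Eᵢ/kT = 0, 2.84906.
Z = Σ e^(−Eᵢ/kT) = e^(−0) + e^(−2.84906) = 1.00000 + 0.0578987 = 1.05790.

Z = 1.058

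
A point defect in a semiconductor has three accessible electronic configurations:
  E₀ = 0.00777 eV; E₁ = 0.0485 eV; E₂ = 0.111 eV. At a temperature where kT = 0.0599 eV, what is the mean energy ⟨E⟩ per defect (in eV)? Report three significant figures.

Eᵢ/kT = 0.12972, 0.80968, 1.8531.
Z = Σ e^(−Eᵢ/kT) = e^(−0.12972) + e^(−0.80968) + e^(−1.8531) = 0.87834 + 0.44500 + 0.15675 = 1.4801.
⟨E⟩ = Σ Eᵢ e^(−Eᵢ/kT) / Z = (0.00777·0.87834 + 0.0485·0.44500 + 0.111·0.15675) / 1.4801 = 0.0309 eV.

0.0309 eV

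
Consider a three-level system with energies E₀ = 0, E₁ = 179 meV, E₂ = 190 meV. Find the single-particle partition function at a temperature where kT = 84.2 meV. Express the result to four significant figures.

Z = 1.224

Eᵢ/kT = 0, 2.12589, 2.25653.
Z = Σ e^(−Eᵢ/kT) = e^(−0) + e^(−2.12589) + e^(−2.25653) = 1.00000 + 0.119327 + 0.104713 = 1.22404.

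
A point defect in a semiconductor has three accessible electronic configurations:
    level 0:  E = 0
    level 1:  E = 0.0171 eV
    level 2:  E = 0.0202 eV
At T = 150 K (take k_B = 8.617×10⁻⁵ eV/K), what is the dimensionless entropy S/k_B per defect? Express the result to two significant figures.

k_BT = 8.617×10⁻⁵ × 150 K = 0.01293 eV.
Eᵢ/kT = 0, 1.323, 1.562.
Z = Σ e^(−Eᵢ/kT) = e^(−0) + e^(−1.323) + e^(−1.562) = 1.000 + 0.2663 + 0.2097 = 1.476.
⟨E⟩ = Σ EᵢPᵢ = 0.005955 eV.
S/k_B = ln Z + ⟨E⟩/kT = ln(1.476) + 0.005955/0.01293 = 0.3893 + 0.4606 = 0.85.

0.85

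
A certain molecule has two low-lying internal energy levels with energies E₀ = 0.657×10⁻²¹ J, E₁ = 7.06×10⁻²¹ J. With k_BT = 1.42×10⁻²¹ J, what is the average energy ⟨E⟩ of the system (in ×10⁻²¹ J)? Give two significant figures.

0.73 ×10⁻²¹ J

Eᵢ/kT = 0.4627, 4.972.
Z = Σ e^(−Eᵢ/kT) = e^(−0.4627) + e^(−4.972) = 0.6296 + 0.006929 = 0.6365.
⟨E⟩ = Σ Eᵢ e^(−Eᵢ/kT) / Z = (0.657·0.6296 + 7.06·0.006929) / 0.6365 = 0.73 ×10⁻²¹ J.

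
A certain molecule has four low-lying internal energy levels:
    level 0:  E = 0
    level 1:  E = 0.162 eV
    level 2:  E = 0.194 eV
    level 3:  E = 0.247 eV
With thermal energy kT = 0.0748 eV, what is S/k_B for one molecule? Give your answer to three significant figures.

0.664

Eᵢ/kT = 0, 2.1658, 2.5936, 3.3021.
Z = Σ e^(−Eᵢ/kT) = e^(−0) + e^(−2.1658) + e^(−2.5936) + e^(−3.3021) = 1.0000 + 0.11466 + 0.074750 + 0.036806 = 1.2262.
⟨E⟩ = Σ EᵢPᵢ = 0.034389 eV.
S/k_B = ln Z + ⟨E⟩/kT = ln(1.2262) + 0.034389/0.0748 = 0.20392 + 0.45975 = 0.664.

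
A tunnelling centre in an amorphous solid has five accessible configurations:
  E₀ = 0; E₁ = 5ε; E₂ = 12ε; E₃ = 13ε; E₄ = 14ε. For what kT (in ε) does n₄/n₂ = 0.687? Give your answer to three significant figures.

n₄/n₂ = exp[−(E₄−E₂)/kT] = 0.687.
⇒ (E₄−E₂)/kT = ln(1/0.687) = ln(1.4556) = 0.37542.
kT = 2ε / 0.37542 = 5.33 ε.

5.33 ε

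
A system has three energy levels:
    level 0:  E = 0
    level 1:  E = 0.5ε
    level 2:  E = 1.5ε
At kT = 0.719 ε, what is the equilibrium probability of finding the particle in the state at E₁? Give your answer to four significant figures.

0.3074

Eᵢ/kT = 0, 0.695410, 2.08623.
Z = Σ e^(−Eᵢ/kT) = e^(−0) + e^(−0.695410) + e^(−2.08623) = 1.00000 + 0.498870 + 0.124154 = 1.62302.
P₁ = e^(−E₁/kT) / Z = 0.498870/1.62302 = 0.3074.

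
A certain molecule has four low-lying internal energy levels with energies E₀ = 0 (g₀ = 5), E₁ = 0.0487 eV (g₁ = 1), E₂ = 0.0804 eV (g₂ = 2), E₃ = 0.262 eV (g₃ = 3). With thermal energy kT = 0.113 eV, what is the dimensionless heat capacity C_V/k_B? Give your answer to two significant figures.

Eᵢ/kT = 0, 0.4310, 0.7115, 2.319.
Z = Σ gᵢe^(−Eᵢ/kT) = 5·e^(−0) + 1·e^(−0.4310) + 2·e^(−0.7115) + 3·e^(−2.319) = 5.000 + 0.6499 + 0.9818 + 0.2951 = 6.927.
⟨E⟩ = 0.02713 eV, ⟨E²⟩ = 0.004063 eV².
C_V/k_B = (⟨E²⟩ − ⟨E⟩²)/(kT)² = (0.004063 − 0.0007360)/0.01277 = 0.26.

0.26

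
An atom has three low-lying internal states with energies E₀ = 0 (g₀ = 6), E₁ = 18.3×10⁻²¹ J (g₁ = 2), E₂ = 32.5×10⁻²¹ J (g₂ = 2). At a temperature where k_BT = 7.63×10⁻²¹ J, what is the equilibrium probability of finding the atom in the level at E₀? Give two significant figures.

0.97

Eᵢ/kT = 0, 2.398, 4.260.
Z = Σ gᵢe^(−Eᵢ/kT) = 6·e^(−0) + 2·e^(−2.398) + 2·e^(−4.260) = 6.000 + 0.1818 + 0.02824 = 6.210.
P₀ = g₀ e^(−E₀/kT) / Z = 6.000/6.210 = 0.97.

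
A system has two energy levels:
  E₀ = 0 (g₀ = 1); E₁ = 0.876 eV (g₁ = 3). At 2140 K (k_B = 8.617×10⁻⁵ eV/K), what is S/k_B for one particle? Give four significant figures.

0.1457

k_BT = 8.617×10⁻⁵ × 2140 K = 0.184404 eV.
Eᵢ/kT = 0, 4.75044.
Z = Σ gᵢe^(−Eᵢ/kT) = 1·e^(−0) + 3·e^(−4.75044) = 1.00000 + 0.0259437 = 1.02594.
⟨E⟩ = Σ EᵢPᵢ = 0.0221521 eV.
S/k_B = ln Z + ⟨E⟩/kT = ln(1.02594) + 0.0221521/0.184404 = 0.0256093 + 0.120128 = 0.1457.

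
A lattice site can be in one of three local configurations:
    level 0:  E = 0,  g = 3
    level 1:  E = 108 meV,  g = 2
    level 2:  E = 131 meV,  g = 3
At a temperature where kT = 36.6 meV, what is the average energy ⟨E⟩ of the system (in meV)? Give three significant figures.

6.98 meV

Eᵢ/kT = 0, 2.9508, 3.5792.
Z = Σ gᵢe^(−Eᵢ/kT) = 3·e^(−0) + 2·e^(−2.9508) + 3·e^(−3.5792) = 3.0000 + 0.10460 + 0.083694 = 3.1883.
⟨E⟩ = Σ Eᵢ gᵢe^(−Eᵢ/kT) / Z = (0·3.0000 + 108·0.10460 + 131·0.083694) / 3.1883 = 6.98 meV.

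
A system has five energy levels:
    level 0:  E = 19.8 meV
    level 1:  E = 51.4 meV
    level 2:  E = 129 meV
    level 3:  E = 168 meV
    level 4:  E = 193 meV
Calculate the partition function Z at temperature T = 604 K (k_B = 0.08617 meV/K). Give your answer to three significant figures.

k_BT = 0.08617 × 604 K = 52.047 meV.
Eᵢ/kT = 0.38043, 0.98757, 2.4785, 3.2279, 3.7082.
Z = Σ e^(−Eᵢ/kT) = e^(−0.38043) + e^(−0.98757) + e^(−2.4785) + e^(−3.2279) + e^(−3.7082) = 0.68357 + 0.37248 + 0.083869 + 0.039641 + 0.024522 = 1.2041.

Z = 1.20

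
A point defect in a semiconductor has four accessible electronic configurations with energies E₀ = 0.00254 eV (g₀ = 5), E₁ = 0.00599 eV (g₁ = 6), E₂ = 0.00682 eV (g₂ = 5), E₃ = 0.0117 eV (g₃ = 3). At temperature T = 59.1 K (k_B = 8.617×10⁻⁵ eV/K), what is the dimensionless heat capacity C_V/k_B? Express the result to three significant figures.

k_BT = 8.617×10⁻⁵ × 59.1 K = 0.0050926 eV.
Eᵢ/kT = 0.49876, 1.1762, 1.3392, 2.2975.
Z = Σ gᵢe^(−Eᵢ/kT) = 5·e^(−0.49876) + 6·e^(−1.1762) + 5·e^(−1.3392) + 3·e^(−2.2975) = 3.0364 + 1.8507 + 1.3103 + 0.30153 = 6.4989.
⟨E⟩ = 0.0048104 eV, ⟨E²⟩ = 0.000028961 eV².
C_V/k_B = (⟨E²⟩ − ⟨E⟩²)/(kT)² = (0.000028961 − 0.000023140)/0.000025935 = 0.224.

0.224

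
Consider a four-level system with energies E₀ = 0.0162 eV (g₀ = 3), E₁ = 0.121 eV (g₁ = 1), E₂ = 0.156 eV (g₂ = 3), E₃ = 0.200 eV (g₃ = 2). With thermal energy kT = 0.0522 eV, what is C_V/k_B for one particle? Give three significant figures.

0.718

Eᵢ/kT = 0.31034, 2.3180, 2.9885, 3.8314.
Z = Σ gᵢe^(−Eᵢ/kT) = 3·e^(−0.31034) + 1·e^(−2.3180) + 3·e^(−2.9885) + 2·e^(−3.8314) = 2.1996 + 0.098470 + 0.15109 + 0.043358 = 2.4925.
⟨E⟩ = 0.032012 eV, ⟨E²⟩ = 0.0029810 eV².
C_V/k_B = (⟨E²⟩ − ⟨E⟩²)/(kT)² = (0.0029810 − 0.0010248)/0.0027248 = 0.718.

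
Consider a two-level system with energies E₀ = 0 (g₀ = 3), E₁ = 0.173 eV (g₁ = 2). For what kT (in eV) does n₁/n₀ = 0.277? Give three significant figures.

n₁/n₀ = (g₁/g₀) exp[−(E₁−E₀)/kT] = 0.277.
⇒ (E₁−E₀)/kT = ln((2/3)/0.277) = ln(2.4067) = 0.87826.
kT = 0.173 eV / 0.87826 = 0.197 eV.

0.197 eV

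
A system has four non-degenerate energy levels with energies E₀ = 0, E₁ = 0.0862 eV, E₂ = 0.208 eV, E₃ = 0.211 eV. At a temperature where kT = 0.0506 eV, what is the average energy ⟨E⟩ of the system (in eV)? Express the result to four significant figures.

0.01842 eV

Eᵢ/kT = 0, 1.70356, 4.11067, 4.16996.
Z = Σ e^(−Eᵢ/kT) = e^(−0) + e^(−1.70356) + e^(−4.11067) + e^(−4.16996) = 1.00000 + 0.182034 + 0.0163968 + 0.0154529 = 1.21388.
⟨E⟩ = Σ Eᵢ e^(−Eᵢ/kT) / Z = (0·1.00000 + 0.0862·0.182034 + 0.208·0.0163968 + 0.211·0.0154529) / 1.21388 = 0.01842 eV.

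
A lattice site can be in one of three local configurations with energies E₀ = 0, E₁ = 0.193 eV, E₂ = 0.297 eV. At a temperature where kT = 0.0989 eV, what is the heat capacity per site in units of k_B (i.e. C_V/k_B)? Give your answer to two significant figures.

0.70

Eᵢ/kT = 0, 1.951, 3.003.
Z = Σ e^(−Eᵢ/kT) = e^(−0) + e^(−1.951) + e^(−3.003) = 1.000 + 0.1421 + 0.04964 = 1.192.
⟨E⟩ = 0.03538 eV, ⟨E²⟩ = 0.008114 eV².
C_V/k_B = (⟨E²⟩ − ⟨E⟩²)/(kT)² = (0.008114 − 0.001252)/0.009781 = 0.70.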